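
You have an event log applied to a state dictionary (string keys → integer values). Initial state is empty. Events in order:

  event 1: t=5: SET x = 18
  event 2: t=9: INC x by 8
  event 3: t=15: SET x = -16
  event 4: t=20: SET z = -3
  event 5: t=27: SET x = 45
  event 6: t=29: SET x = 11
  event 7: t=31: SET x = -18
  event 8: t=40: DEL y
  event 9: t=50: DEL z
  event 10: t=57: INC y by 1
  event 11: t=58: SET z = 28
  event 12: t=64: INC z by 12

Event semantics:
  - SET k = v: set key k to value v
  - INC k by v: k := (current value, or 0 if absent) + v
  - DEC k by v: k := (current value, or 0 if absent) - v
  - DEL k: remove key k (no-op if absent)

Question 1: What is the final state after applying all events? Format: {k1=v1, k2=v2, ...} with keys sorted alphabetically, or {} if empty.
Answer: {x=-18, y=1, z=40}

Derivation:
  after event 1 (t=5: SET x = 18): {x=18}
  after event 2 (t=9: INC x by 8): {x=26}
  after event 3 (t=15: SET x = -16): {x=-16}
  after event 4 (t=20: SET z = -3): {x=-16, z=-3}
  after event 5 (t=27: SET x = 45): {x=45, z=-3}
  after event 6 (t=29: SET x = 11): {x=11, z=-3}
  after event 7 (t=31: SET x = -18): {x=-18, z=-3}
  after event 8 (t=40: DEL y): {x=-18, z=-3}
  after event 9 (t=50: DEL z): {x=-18}
  after event 10 (t=57: INC y by 1): {x=-18, y=1}
  after event 11 (t=58: SET z = 28): {x=-18, y=1, z=28}
  after event 12 (t=64: INC z by 12): {x=-18, y=1, z=40}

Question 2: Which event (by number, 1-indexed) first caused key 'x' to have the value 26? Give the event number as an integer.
Answer: 2

Derivation:
Looking for first event where x becomes 26:
  event 1: x = 18
  event 2: x 18 -> 26  <-- first match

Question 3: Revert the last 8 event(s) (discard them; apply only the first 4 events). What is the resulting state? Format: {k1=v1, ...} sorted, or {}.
Answer: {x=-16, z=-3}

Derivation:
Keep first 4 events (discard last 8):
  after event 1 (t=5: SET x = 18): {x=18}
  after event 2 (t=9: INC x by 8): {x=26}
  after event 3 (t=15: SET x = -16): {x=-16}
  after event 4 (t=20: SET z = -3): {x=-16, z=-3}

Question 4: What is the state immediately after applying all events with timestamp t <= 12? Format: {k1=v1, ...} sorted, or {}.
Answer: {x=26}

Derivation:
Apply events with t <= 12 (2 events):
  after event 1 (t=5: SET x = 18): {x=18}
  after event 2 (t=9: INC x by 8): {x=26}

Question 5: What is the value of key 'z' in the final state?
Track key 'z' through all 12 events:
  event 1 (t=5: SET x = 18): z unchanged
  event 2 (t=9: INC x by 8): z unchanged
  event 3 (t=15: SET x = -16): z unchanged
  event 4 (t=20: SET z = -3): z (absent) -> -3
  event 5 (t=27: SET x = 45): z unchanged
  event 6 (t=29: SET x = 11): z unchanged
  event 7 (t=31: SET x = -18): z unchanged
  event 8 (t=40: DEL y): z unchanged
  event 9 (t=50: DEL z): z -3 -> (absent)
  event 10 (t=57: INC y by 1): z unchanged
  event 11 (t=58: SET z = 28): z (absent) -> 28
  event 12 (t=64: INC z by 12): z 28 -> 40
Final: z = 40

Answer: 40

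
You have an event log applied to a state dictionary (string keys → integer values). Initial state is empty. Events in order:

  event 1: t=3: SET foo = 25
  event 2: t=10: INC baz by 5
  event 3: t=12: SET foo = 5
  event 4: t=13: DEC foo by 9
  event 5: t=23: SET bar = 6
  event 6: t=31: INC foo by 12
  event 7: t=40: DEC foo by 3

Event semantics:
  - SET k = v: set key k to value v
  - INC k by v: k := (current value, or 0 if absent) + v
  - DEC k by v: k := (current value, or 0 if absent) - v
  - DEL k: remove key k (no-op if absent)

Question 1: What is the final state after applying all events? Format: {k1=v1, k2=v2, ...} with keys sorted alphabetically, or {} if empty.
  after event 1 (t=3: SET foo = 25): {foo=25}
  after event 2 (t=10: INC baz by 5): {baz=5, foo=25}
  after event 3 (t=12: SET foo = 5): {baz=5, foo=5}
  after event 4 (t=13: DEC foo by 9): {baz=5, foo=-4}
  after event 5 (t=23: SET bar = 6): {bar=6, baz=5, foo=-4}
  after event 6 (t=31: INC foo by 12): {bar=6, baz=5, foo=8}
  after event 7 (t=40: DEC foo by 3): {bar=6, baz=5, foo=5}

Answer: {bar=6, baz=5, foo=5}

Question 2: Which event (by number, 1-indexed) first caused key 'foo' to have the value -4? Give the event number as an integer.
Looking for first event where foo becomes -4:
  event 1: foo = 25
  event 2: foo = 25
  event 3: foo = 5
  event 4: foo 5 -> -4  <-- first match

Answer: 4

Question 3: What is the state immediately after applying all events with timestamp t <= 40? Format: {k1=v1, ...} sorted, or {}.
Apply events with t <= 40 (7 events):
  after event 1 (t=3: SET foo = 25): {foo=25}
  after event 2 (t=10: INC baz by 5): {baz=5, foo=25}
  after event 3 (t=12: SET foo = 5): {baz=5, foo=5}
  after event 4 (t=13: DEC foo by 9): {baz=5, foo=-4}
  after event 5 (t=23: SET bar = 6): {bar=6, baz=5, foo=-4}
  after event 6 (t=31: INC foo by 12): {bar=6, baz=5, foo=8}
  after event 7 (t=40: DEC foo by 3): {bar=6, baz=5, foo=5}

Answer: {bar=6, baz=5, foo=5}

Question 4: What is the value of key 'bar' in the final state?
Track key 'bar' through all 7 events:
  event 1 (t=3: SET foo = 25): bar unchanged
  event 2 (t=10: INC baz by 5): bar unchanged
  event 3 (t=12: SET foo = 5): bar unchanged
  event 4 (t=13: DEC foo by 9): bar unchanged
  event 5 (t=23: SET bar = 6): bar (absent) -> 6
  event 6 (t=31: INC foo by 12): bar unchanged
  event 7 (t=40: DEC foo by 3): bar unchanged
Final: bar = 6

Answer: 6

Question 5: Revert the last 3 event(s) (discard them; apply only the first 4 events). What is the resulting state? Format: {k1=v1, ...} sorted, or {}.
Answer: {baz=5, foo=-4}

Derivation:
Keep first 4 events (discard last 3):
  after event 1 (t=3: SET foo = 25): {foo=25}
  after event 2 (t=10: INC baz by 5): {baz=5, foo=25}
  after event 3 (t=12: SET foo = 5): {baz=5, foo=5}
  after event 4 (t=13: DEC foo by 9): {baz=5, foo=-4}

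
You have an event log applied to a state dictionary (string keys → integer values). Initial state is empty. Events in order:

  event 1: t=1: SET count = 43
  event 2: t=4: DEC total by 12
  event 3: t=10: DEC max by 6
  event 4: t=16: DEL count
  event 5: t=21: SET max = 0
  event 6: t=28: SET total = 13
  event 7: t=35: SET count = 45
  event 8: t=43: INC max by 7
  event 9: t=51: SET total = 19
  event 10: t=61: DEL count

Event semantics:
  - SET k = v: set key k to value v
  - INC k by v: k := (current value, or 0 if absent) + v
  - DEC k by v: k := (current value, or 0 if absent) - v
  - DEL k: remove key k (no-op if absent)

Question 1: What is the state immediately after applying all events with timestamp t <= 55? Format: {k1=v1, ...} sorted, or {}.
Answer: {count=45, max=7, total=19}

Derivation:
Apply events with t <= 55 (9 events):
  after event 1 (t=1: SET count = 43): {count=43}
  after event 2 (t=4: DEC total by 12): {count=43, total=-12}
  after event 3 (t=10: DEC max by 6): {count=43, max=-6, total=-12}
  after event 4 (t=16: DEL count): {max=-6, total=-12}
  after event 5 (t=21: SET max = 0): {max=0, total=-12}
  after event 6 (t=28: SET total = 13): {max=0, total=13}
  after event 7 (t=35: SET count = 45): {count=45, max=0, total=13}
  after event 8 (t=43: INC max by 7): {count=45, max=7, total=13}
  after event 9 (t=51: SET total = 19): {count=45, max=7, total=19}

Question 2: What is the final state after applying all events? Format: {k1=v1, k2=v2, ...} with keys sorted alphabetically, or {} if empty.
Answer: {max=7, total=19}

Derivation:
  after event 1 (t=1: SET count = 43): {count=43}
  after event 2 (t=4: DEC total by 12): {count=43, total=-12}
  after event 3 (t=10: DEC max by 6): {count=43, max=-6, total=-12}
  after event 4 (t=16: DEL count): {max=-6, total=-12}
  after event 5 (t=21: SET max = 0): {max=0, total=-12}
  after event 6 (t=28: SET total = 13): {max=0, total=13}
  after event 7 (t=35: SET count = 45): {count=45, max=0, total=13}
  after event 8 (t=43: INC max by 7): {count=45, max=7, total=13}
  after event 9 (t=51: SET total = 19): {count=45, max=7, total=19}
  after event 10 (t=61: DEL count): {max=7, total=19}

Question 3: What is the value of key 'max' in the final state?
Track key 'max' through all 10 events:
  event 1 (t=1: SET count = 43): max unchanged
  event 2 (t=4: DEC total by 12): max unchanged
  event 3 (t=10: DEC max by 6): max (absent) -> -6
  event 4 (t=16: DEL count): max unchanged
  event 5 (t=21: SET max = 0): max -6 -> 0
  event 6 (t=28: SET total = 13): max unchanged
  event 7 (t=35: SET count = 45): max unchanged
  event 8 (t=43: INC max by 7): max 0 -> 7
  event 9 (t=51: SET total = 19): max unchanged
  event 10 (t=61: DEL count): max unchanged
Final: max = 7

Answer: 7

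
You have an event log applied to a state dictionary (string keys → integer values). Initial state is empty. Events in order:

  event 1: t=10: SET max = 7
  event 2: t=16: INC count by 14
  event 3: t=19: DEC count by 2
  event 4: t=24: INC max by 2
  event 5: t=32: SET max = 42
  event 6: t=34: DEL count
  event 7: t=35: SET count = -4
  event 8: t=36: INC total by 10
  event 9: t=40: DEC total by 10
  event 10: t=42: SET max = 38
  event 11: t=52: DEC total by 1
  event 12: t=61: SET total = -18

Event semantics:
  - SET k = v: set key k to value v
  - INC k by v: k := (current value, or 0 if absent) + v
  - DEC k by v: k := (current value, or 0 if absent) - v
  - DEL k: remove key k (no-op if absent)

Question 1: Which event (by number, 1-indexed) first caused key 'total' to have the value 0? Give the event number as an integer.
Looking for first event where total becomes 0:
  event 8: total = 10
  event 9: total 10 -> 0  <-- first match

Answer: 9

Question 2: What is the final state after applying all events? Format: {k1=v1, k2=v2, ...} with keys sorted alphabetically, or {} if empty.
  after event 1 (t=10: SET max = 7): {max=7}
  after event 2 (t=16: INC count by 14): {count=14, max=7}
  after event 3 (t=19: DEC count by 2): {count=12, max=7}
  after event 4 (t=24: INC max by 2): {count=12, max=9}
  after event 5 (t=32: SET max = 42): {count=12, max=42}
  after event 6 (t=34: DEL count): {max=42}
  after event 7 (t=35: SET count = -4): {count=-4, max=42}
  after event 8 (t=36: INC total by 10): {count=-4, max=42, total=10}
  after event 9 (t=40: DEC total by 10): {count=-4, max=42, total=0}
  after event 10 (t=42: SET max = 38): {count=-4, max=38, total=0}
  after event 11 (t=52: DEC total by 1): {count=-4, max=38, total=-1}
  after event 12 (t=61: SET total = -18): {count=-4, max=38, total=-18}

Answer: {count=-4, max=38, total=-18}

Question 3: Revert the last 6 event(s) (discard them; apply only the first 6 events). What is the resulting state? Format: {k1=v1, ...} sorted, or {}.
Keep first 6 events (discard last 6):
  after event 1 (t=10: SET max = 7): {max=7}
  after event 2 (t=16: INC count by 14): {count=14, max=7}
  after event 3 (t=19: DEC count by 2): {count=12, max=7}
  after event 4 (t=24: INC max by 2): {count=12, max=9}
  after event 5 (t=32: SET max = 42): {count=12, max=42}
  after event 6 (t=34: DEL count): {max=42}

Answer: {max=42}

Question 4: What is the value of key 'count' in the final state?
Answer: -4

Derivation:
Track key 'count' through all 12 events:
  event 1 (t=10: SET max = 7): count unchanged
  event 2 (t=16: INC count by 14): count (absent) -> 14
  event 3 (t=19: DEC count by 2): count 14 -> 12
  event 4 (t=24: INC max by 2): count unchanged
  event 5 (t=32: SET max = 42): count unchanged
  event 6 (t=34: DEL count): count 12 -> (absent)
  event 7 (t=35: SET count = -4): count (absent) -> -4
  event 8 (t=36: INC total by 10): count unchanged
  event 9 (t=40: DEC total by 10): count unchanged
  event 10 (t=42: SET max = 38): count unchanged
  event 11 (t=52: DEC total by 1): count unchanged
  event 12 (t=61: SET total = -18): count unchanged
Final: count = -4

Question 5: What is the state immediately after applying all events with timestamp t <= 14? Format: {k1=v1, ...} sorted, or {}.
Apply events with t <= 14 (1 events):
  after event 1 (t=10: SET max = 7): {max=7}

Answer: {max=7}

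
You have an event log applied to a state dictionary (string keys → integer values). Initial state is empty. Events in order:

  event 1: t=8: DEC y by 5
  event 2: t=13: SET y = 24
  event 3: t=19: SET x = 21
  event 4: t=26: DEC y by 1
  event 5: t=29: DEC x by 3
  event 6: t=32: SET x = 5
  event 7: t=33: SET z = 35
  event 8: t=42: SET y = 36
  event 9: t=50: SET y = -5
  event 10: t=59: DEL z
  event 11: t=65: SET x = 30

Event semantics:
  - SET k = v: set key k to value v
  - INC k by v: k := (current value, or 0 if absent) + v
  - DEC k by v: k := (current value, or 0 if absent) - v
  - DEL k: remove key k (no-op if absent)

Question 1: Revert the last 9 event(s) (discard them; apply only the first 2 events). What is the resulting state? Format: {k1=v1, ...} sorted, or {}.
Keep first 2 events (discard last 9):
  after event 1 (t=8: DEC y by 5): {y=-5}
  after event 2 (t=13: SET y = 24): {y=24}

Answer: {y=24}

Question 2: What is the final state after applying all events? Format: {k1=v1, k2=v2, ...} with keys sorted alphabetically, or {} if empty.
Answer: {x=30, y=-5}

Derivation:
  after event 1 (t=8: DEC y by 5): {y=-5}
  after event 2 (t=13: SET y = 24): {y=24}
  after event 3 (t=19: SET x = 21): {x=21, y=24}
  after event 4 (t=26: DEC y by 1): {x=21, y=23}
  after event 5 (t=29: DEC x by 3): {x=18, y=23}
  after event 6 (t=32: SET x = 5): {x=5, y=23}
  after event 7 (t=33: SET z = 35): {x=5, y=23, z=35}
  after event 8 (t=42: SET y = 36): {x=5, y=36, z=35}
  after event 9 (t=50: SET y = -5): {x=5, y=-5, z=35}
  after event 10 (t=59: DEL z): {x=5, y=-5}
  after event 11 (t=65: SET x = 30): {x=30, y=-5}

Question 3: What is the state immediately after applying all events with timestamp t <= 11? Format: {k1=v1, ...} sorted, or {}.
Apply events with t <= 11 (1 events):
  after event 1 (t=8: DEC y by 5): {y=-5}

Answer: {y=-5}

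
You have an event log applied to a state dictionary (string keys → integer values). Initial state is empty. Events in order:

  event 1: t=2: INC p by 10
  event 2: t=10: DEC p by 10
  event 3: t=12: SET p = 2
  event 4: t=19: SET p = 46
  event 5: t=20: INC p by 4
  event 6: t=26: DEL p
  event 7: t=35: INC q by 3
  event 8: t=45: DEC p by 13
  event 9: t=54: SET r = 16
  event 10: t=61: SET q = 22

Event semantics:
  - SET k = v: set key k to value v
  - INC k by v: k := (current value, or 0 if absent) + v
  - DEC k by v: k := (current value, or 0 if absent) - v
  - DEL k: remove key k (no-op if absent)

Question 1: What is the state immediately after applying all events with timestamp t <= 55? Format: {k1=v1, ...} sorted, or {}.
Apply events with t <= 55 (9 events):
  after event 1 (t=2: INC p by 10): {p=10}
  after event 2 (t=10: DEC p by 10): {p=0}
  after event 3 (t=12: SET p = 2): {p=2}
  after event 4 (t=19: SET p = 46): {p=46}
  after event 5 (t=20: INC p by 4): {p=50}
  after event 6 (t=26: DEL p): {}
  after event 7 (t=35: INC q by 3): {q=3}
  after event 8 (t=45: DEC p by 13): {p=-13, q=3}
  after event 9 (t=54: SET r = 16): {p=-13, q=3, r=16}

Answer: {p=-13, q=3, r=16}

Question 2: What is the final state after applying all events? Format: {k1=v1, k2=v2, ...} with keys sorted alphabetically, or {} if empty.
Answer: {p=-13, q=22, r=16}

Derivation:
  after event 1 (t=2: INC p by 10): {p=10}
  after event 2 (t=10: DEC p by 10): {p=0}
  after event 3 (t=12: SET p = 2): {p=2}
  after event 4 (t=19: SET p = 46): {p=46}
  after event 5 (t=20: INC p by 4): {p=50}
  after event 6 (t=26: DEL p): {}
  after event 7 (t=35: INC q by 3): {q=3}
  after event 8 (t=45: DEC p by 13): {p=-13, q=3}
  after event 9 (t=54: SET r = 16): {p=-13, q=3, r=16}
  after event 10 (t=61: SET q = 22): {p=-13, q=22, r=16}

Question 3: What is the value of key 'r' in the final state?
Answer: 16

Derivation:
Track key 'r' through all 10 events:
  event 1 (t=2: INC p by 10): r unchanged
  event 2 (t=10: DEC p by 10): r unchanged
  event 3 (t=12: SET p = 2): r unchanged
  event 4 (t=19: SET p = 46): r unchanged
  event 5 (t=20: INC p by 4): r unchanged
  event 6 (t=26: DEL p): r unchanged
  event 7 (t=35: INC q by 3): r unchanged
  event 8 (t=45: DEC p by 13): r unchanged
  event 9 (t=54: SET r = 16): r (absent) -> 16
  event 10 (t=61: SET q = 22): r unchanged
Final: r = 16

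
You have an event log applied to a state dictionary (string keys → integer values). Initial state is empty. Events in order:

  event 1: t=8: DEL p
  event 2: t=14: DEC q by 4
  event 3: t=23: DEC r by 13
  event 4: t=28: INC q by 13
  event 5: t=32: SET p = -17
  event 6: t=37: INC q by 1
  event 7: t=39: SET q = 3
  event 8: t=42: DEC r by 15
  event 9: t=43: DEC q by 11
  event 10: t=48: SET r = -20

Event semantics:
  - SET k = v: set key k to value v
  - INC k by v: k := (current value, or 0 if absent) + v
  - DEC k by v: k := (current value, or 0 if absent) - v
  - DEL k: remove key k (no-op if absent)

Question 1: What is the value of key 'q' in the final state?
Track key 'q' through all 10 events:
  event 1 (t=8: DEL p): q unchanged
  event 2 (t=14: DEC q by 4): q (absent) -> -4
  event 3 (t=23: DEC r by 13): q unchanged
  event 4 (t=28: INC q by 13): q -4 -> 9
  event 5 (t=32: SET p = -17): q unchanged
  event 6 (t=37: INC q by 1): q 9 -> 10
  event 7 (t=39: SET q = 3): q 10 -> 3
  event 8 (t=42: DEC r by 15): q unchanged
  event 9 (t=43: DEC q by 11): q 3 -> -8
  event 10 (t=48: SET r = -20): q unchanged
Final: q = -8

Answer: -8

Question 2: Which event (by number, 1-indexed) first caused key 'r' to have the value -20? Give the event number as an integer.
Answer: 10

Derivation:
Looking for first event where r becomes -20:
  event 3: r = -13
  event 4: r = -13
  event 5: r = -13
  event 6: r = -13
  event 7: r = -13
  event 8: r = -28
  event 9: r = -28
  event 10: r -28 -> -20  <-- first match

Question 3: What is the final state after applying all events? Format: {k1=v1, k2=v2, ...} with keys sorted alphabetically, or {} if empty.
  after event 1 (t=8: DEL p): {}
  after event 2 (t=14: DEC q by 4): {q=-4}
  after event 3 (t=23: DEC r by 13): {q=-4, r=-13}
  after event 4 (t=28: INC q by 13): {q=9, r=-13}
  after event 5 (t=32: SET p = -17): {p=-17, q=9, r=-13}
  after event 6 (t=37: INC q by 1): {p=-17, q=10, r=-13}
  after event 7 (t=39: SET q = 3): {p=-17, q=3, r=-13}
  after event 8 (t=42: DEC r by 15): {p=-17, q=3, r=-28}
  after event 9 (t=43: DEC q by 11): {p=-17, q=-8, r=-28}
  after event 10 (t=48: SET r = -20): {p=-17, q=-8, r=-20}

Answer: {p=-17, q=-8, r=-20}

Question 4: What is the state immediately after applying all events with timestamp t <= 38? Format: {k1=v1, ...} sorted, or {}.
Apply events with t <= 38 (6 events):
  after event 1 (t=8: DEL p): {}
  after event 2 (t=14: DEC q by 4): {q=-4}
  after event 3 (t=23: DEC r by 13): {q=-4, r=-13}
  after event 4 (t=28: INC q by 13): {q=9, r=-13}
  after event 5 (t=32: SET p = -17): {p=-17, q=9, r=-13}
  after event 6 (t=37: INC q by 1): {p=-17, q=10, r=-13}

Answer: {p=-17, q=10, r=-13}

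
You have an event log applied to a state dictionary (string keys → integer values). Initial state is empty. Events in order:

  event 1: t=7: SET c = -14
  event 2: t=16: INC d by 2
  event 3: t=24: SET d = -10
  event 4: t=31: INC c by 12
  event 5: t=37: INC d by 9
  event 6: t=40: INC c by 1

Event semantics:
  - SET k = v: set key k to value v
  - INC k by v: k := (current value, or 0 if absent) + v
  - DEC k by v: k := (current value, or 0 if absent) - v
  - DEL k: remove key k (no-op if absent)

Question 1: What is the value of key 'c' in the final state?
Answer: -1

Derivation:
Track key 'c' through all 6 events:
  event 1 (t=7: SET c = -14): c (absent) -> -14
  event 2 (t=16: INC d by 2): c unchanged
  event 3 (t=24: SET d = -10): c unchanged
  event 4 (t=31: INC c by 12): c -14 -> -2
  event 5 (t=37: INC d by 9): c unchanged
  event 6 (t=40: INC c by 1): c -2 -> -1
Final: c = -1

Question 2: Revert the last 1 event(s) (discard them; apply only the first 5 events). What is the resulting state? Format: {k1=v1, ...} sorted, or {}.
Answer: {c=-2, d=-1}

Derivation:
Keep first 5 events (discard last 1):
  after event 1 (t=7: SET c = -14): {c=-14}
  after event 2 (t=16: INC d by 2): {c=-14, d=2}
  after event 3 (t=24: SET d = -10): {c=-14, d=-10}
  after event 4 (t=31: INC c by 12): {c=-2, d=-10}
  after event 5 (t=37: INC d by 9): {c=-2, d=-1}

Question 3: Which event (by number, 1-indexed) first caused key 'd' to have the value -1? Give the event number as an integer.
Answer: 5

Derivation:
Looking for first event where d becomes -1:
  event 2: d = 2
  event 3: d = -10
  event 4: d = -10
  event 5: d -10 -> -1  <-- first match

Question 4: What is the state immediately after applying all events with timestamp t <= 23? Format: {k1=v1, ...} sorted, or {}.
Apply events with t <= 23 (2 events):
  after event 1 (t=7: SET c = -14): {c=-14}
  after event 2 (t=16: INC d by 2): {c=-14, d=2}

Answer: {c=-14, d=2}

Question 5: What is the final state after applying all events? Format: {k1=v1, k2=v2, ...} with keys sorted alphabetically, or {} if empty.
Answer: {c=-1, d=-1}

Derivation:
  after event 1 (t=7: SET c = -14): {c=-14}
  after event 2 (t=16: INC d by 2): {c=-14, d=2}
  after event 3 (t=24: SET d = -10): {c=-14, d=-10}
  after event 4 (t=31: INC c by 12): {c=-2, d=-10}
  after event 5 (t=37: INC d by 9): {c=-2, d=-1}
  after event 6 (t=40: INC c by 1): {c=-1, d=-1}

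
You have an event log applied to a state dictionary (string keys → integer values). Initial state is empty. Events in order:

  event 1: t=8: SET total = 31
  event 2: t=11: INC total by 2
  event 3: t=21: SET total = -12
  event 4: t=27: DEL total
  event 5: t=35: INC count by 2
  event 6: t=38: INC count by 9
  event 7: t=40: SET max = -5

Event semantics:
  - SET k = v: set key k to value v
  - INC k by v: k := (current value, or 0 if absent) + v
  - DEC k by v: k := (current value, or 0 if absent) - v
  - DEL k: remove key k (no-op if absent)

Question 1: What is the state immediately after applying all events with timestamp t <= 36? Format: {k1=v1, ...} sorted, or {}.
Apply events with t <= 36 (5 events):
  after event 1 (t=8: SET total = 31): {total=31}
  after event 2 (t=11: INC total by 2): {total=33}
  after event 3 (t=21: SET total = -12): {total=-12}
  after event 4 (t=27: DEL total): {}
  after event 5 (t=35: INC count by 2): {count=2}

Answer: {count=2}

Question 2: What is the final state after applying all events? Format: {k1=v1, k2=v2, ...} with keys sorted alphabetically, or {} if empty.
  after event 1 (t=8: SET total = 31): {total=31}
  after event 2 (t=11: INC total by 2): {total=33}
  after event 3 (t=21: SET total = -12): {total=-12}
  after event 4 (t=27: DEL total): {}
  after event 5 (t=35: INC count by 2): {count=2}
  after event 6 (t=38: INC count by 9): {count=11}
  after event 7 (t=40: SET max = -5): {count=11, max=-5}

Answer: {count=11, max=-5}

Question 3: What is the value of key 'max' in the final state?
Track key 'max' through all 7 events:
  event 1 (t=8: SET total = 31): max unchanged
  event 2 (t=11: INC total by 2): max unchanged
  event 3 (t=21: SET total = -12): max unchanged
  event 4 (t=27: DEL total): max unchanged
  event 5 (t=35: INC count by 2): max unchanged
  event 6 (t=38: INC count by 9): max unchanged
  event 7 (t=40: SET max = -5): max (absent) -> -5
Final: max = -5

Answer: -5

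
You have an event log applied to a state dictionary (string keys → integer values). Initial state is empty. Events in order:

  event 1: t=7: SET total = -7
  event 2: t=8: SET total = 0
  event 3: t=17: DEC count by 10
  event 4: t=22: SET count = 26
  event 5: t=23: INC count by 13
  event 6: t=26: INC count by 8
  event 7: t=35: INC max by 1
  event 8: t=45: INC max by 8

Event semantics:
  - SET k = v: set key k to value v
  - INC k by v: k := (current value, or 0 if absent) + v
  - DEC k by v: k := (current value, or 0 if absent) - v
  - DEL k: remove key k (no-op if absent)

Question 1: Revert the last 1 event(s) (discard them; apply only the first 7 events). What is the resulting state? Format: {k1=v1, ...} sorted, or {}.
Keep first 7 events (discard last 1):
  after event 1 (t=7: SET total = -7): {total=-7}
  after event 2 (t=8: SET total = 0): {total=0}
  after event 3 (t=17: DEC count by 10): {count=-10, total=0}
  after event 4 (t=22: SET count = 26): {count=26, total=0}
  after event 5 (t=23: INC count by 13): {count=39, total=0}
  after event 6 (t=26: INC count by 8): {count=47, total=0}
  after event 7 (t=35: INC max by 1): {count=47, max=1, total=0}

Answer: {count=47, max=1, total=0}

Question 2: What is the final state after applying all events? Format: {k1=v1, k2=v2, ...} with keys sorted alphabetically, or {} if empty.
Answer: {count=47, max=9, total=0}

Derivation:
  after event 1 (t=7: SET total = -7): {total=-7}
  after event 2 (t=8: SET total = 0): {total=0}
  after event 3 (t=17: DEC count by 10): {count=-10, total=0}
  after event 4 (t=22: SET count = 26): {count=26, total=0}
  after event 5 (t=23: INC count by 13): {count=39, total=0}
  after event 6 (t=26: INC count by 8): {count=47, total=0}
  after event 7 (t=35: INC max by 1): {count=47, max=1, total=0}
  after event 8 (t=45: INC max by 8): {count=47, max=9, total=0}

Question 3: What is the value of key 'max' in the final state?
Answer: 9

Derivation:
Track key 'max' through all 8 events:
  event 1 (t=7: SET total = -7): max unchanged
  event 2 (t=8: SET total = 0): max unchanged
  event 3 (t=17: DEC count by 10): max unchanged
  event 4 (t=22: SET count = 26): max unchanged
  event 5 (t=23: INC count by 13): max unchanged
  event 6 (t=26: INC count by 8): max unchanged
  event 7 (t=35: INC max by 1): max (absent) -> 1
  event 8 (t=45: INC max by 8): max 1 -> 9
Final: max = 9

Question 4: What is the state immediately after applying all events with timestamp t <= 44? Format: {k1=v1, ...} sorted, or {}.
Answer: {count=47, max=1, total=0}

Derivation:
Apply events with t <= 44 (7 events):
  after event 1 (t=7: SET total = -7): {total=-7}
  after event 2 (t=8: SET total = 0): {total=0}
  after event 3 (t=17: DEC count by 10): {count=-10, total=0}
  after event 4 (t=22: SET count = 26): {count=26, total=0}
  after event 5 (t=23: INC count by 13): {count=39, total=0}
  after event 6 (t=26: INC count by 8): {count=47, total=0}
  after event 7 (t=35: INC max by 1): {count=47, max=1, total=0}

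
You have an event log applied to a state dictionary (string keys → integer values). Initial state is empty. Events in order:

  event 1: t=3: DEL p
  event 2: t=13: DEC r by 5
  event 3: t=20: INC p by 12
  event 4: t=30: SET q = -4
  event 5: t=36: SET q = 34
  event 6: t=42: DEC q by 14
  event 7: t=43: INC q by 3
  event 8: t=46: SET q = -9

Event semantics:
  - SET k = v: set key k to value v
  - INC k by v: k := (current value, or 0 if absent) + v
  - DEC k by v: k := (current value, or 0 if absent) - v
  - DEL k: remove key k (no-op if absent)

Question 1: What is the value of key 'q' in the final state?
Answer: -9

Derivation:
Track key 'q' through all 8 events:
  event 1 (t=3: DEL p): q unchanged
  event 2 (t=13: DEC r by 5): q unchanged
  event 3 (t=20: INC p by 12): q unchanged
  event 4 (t=30: SET q = -4): q (absent) -> -4
  event 5 (t=36: SET q = 34): q -4 -> 34
  event 6 (t=42: DEC q by 14): q 34 -> 20
  event 7 (t=43: INC q by 3): q 20 -> 23
  event 8 (t=46: SET q = -9): q 23 -> -9
Final: q = -9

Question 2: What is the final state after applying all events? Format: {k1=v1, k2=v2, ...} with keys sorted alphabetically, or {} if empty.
Answer: {p=12, q=-9, r=-5}

Derivation:
  after event 1 (t=3: DEL p): {}
  after event 2 (t=13: DEC r by 5): {r=-5}
  after event 3 (t=20: INC p by 12): {p=12, r=-5}
  after event 4 (t=30: SET q = -4): {p=12, q=-4, r=-5}
  after event 5 (t=36: SET q = 34): {p=12, q=34, r=-5}
  after event 6 (t=42: DEC q by 14): {p=12, q=20, r=-5}
  after event 7 (t=43: INC q by 3): {p=12, q=23, r=-5}
  after event 8 (t=46: SET q = -9): {p=12, q=-9, r=-5}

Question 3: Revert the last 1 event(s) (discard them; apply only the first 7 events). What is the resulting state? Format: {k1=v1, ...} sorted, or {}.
Answer: {p=12, q=23, r=-5}

Derivation:
Keep first 7 events (discard last 1):
  after event 1 (t=3: DEL p): {}
  after event 2 (t=13: DEC r by 5): {r=-5}
  after event 3 (t=20: INC p by 12): {p=12, r=-5}
  after event 4 (t=30: SET q = -4): {p=12, q=-4, r=-5}
  after event 5 (t=36: SET q = 34): {p=12, q=34, r=-5}
  after event 6 (t=42: DEC q by 14): {p=12, q=20, r=-5}
  after event 7 (t=43: INC q by 3): {p=12, q=23, r=-5}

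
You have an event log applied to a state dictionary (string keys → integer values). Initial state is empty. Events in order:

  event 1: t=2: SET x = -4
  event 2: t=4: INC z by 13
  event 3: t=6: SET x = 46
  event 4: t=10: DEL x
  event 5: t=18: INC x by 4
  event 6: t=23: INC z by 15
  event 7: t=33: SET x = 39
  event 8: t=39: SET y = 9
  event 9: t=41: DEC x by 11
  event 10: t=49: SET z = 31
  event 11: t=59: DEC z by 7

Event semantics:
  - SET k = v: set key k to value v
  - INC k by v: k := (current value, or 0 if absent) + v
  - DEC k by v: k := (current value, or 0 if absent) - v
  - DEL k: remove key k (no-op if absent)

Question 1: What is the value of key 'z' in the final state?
Track key 'z' through all 11 events:
  event 1 (t=2: SET x = -4): z unchanged
  event 2 (t=4: INC z by 13): z (absent) -> 13
  event 3 (t=6: SET x = 46): z unchanged
  event 4 (t=10: DEL x): z unchanged
  event 5 (t=18: INC x by 4): z unchanged
  event 6 (t=23: INC z by 15): z 13 -> 28
  event 7 (t=33: SET x = 39): z unchanged
  event 8 (t=39: SET y = 9): z unchanged
  event 9 (t=41: DEC x by 11): z unchanged
  event 10 (t=49: SET z = 31): z 28 -> 31
  event 11 (t=59: DEC z by 7): z 31 -> 24
Final: z = 24

Answer: 24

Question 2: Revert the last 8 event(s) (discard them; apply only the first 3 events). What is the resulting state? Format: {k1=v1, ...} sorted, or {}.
Keep first 3 events (discard last 8):
  after event 1 (t=2: SET x = -4): {x=-4}
  after event 2 (t=4: INC z by 13): {x=-4, z=13}
  after event 3 (t=6: SET x = 46): {x=46, z=13}

Answer: {x=46, z=13}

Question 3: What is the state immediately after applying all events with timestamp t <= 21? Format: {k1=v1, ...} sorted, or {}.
Answer: {x=4, z=13}

Derivation:
Apply events with t <= 21 (5 events):
  after event 1 (t=2: SET x = -4): {x=-4}
  after event 2 (t=4: INC z by 13): {x=-4, z=13}
  after event 3 (t=6: SET x = 46): {x=46, z=13}
  after event 4 (t=10: DEL x): {z=13}
  after event 5 (t=18: INC x by 4): {x=4, z=13}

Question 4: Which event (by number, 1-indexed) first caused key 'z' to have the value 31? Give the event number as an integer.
Looking for first event where z becomes 31:
  event 2: z = 13
  event 3: z = 13
  event 4: z = 13
  event 5: z = 13
  event 6: z = 28
  event 7: z = 28
  event 8: z = 28
  event 9: z = 28
  event 10: z 28 -> 31  <-- first match

Answer: 10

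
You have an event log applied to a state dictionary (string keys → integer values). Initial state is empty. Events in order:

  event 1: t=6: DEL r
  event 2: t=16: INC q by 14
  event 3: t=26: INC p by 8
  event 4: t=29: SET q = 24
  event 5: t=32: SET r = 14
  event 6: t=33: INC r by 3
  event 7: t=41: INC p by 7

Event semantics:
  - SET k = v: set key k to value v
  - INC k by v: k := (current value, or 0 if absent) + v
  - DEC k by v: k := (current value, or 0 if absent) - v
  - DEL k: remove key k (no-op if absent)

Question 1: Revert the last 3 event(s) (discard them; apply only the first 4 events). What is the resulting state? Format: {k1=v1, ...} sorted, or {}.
Answer: {p=8, q=24}

Derivation:
Keep first 4 events (discard last 3):
  after event 1 (t=6: DEL r): {}
  after event 2 (t=16: INC q by 14): {q=14}
  after event 3 (t=26: INC p by 8): {p=8, q=14}
  after event 4 (t=29: SET q = 24): {p=8, q=24}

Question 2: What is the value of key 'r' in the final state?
Track key 'r' through all 7 events:
  event 1 (t=6: DEL r): r (absent) -> (absent)
  event 2 (t=16: INC q by 14): r unchanged
  event 3 (t=26: INC p by 8): r unchanged
  event 4 (t=29: SET q = 24): r unchanged
  event 5 (t=32: SET r = 14): r (absent) -> 14
  event 6 (t=33: INC r by 3): r 14 -> 17
  event 7 (t=41: INC p by 7): r unchanged
Final: r = 17

Answer: 17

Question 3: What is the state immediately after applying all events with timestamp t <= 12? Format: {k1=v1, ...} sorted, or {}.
Answer: {}

Derivation:
Apply events with t <= 12 (1 events):
  after event 1 (t=6: DEL r): {}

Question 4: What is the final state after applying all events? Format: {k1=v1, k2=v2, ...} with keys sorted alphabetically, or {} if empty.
  after event 1 (t=6: DEL r): {}
  after event 2 (t=16: INC q by 14): {q=14}
  after event 3 (t=26: INC p by 8): {p=8, q=14}
  after event 4 (t=29: SET q = 24): {p=8, q=24}
  after event 5 (t=32: SET r = 14): {p=8, q=24, r=14}
  after event 6 (t=33: INC r by 3): {p=8, q=24, r=17}
  after event 7 (t=41: INC p by 7): {p=15, q=24, r=17}

Answer: {p=15, q=24, r=17}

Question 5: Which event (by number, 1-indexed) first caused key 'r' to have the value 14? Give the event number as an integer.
Looking for first event where r becomes 14:
  event 5: r (absent) -> 14  <-- first match

Answer: 5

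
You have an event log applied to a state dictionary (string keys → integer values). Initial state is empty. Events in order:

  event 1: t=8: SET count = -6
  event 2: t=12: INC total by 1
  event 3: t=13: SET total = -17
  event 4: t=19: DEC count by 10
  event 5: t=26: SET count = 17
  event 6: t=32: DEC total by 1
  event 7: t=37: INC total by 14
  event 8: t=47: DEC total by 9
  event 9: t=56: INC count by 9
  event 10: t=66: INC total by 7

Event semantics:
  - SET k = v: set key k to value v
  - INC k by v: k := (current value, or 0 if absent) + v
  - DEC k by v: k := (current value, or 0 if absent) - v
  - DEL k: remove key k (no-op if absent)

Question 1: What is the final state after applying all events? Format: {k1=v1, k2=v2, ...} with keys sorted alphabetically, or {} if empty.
Answer: {count=26, total=-6}

Derivation:
  after event 1 (t=8: SET count = -6): {count=-6}
  after event 2 (t=12: INC total by 1): {count=-6, total=1}
  after event 3 (t=13: SET total = -17): {count=-6, total=-17}
  after event 4 (t=19: DEC count by 10): {count=-16, total=-17}
  after event 5 (t=26: SET count = 17): {count=17, total=-17}
  after event 6 (t=32: DEC total by 1): {count=17, total=-18}
  after event 7 (t=37: INC total by 14): {count=17, total=-4}
  after event 8 (t=47: DEC total by 9): {count=17, total=-13}
  after event 9 (t=56: INC count by 9): {count=26, total=-13}
  after event 10 (t=66: INC total by 7): {count=26, total=-6}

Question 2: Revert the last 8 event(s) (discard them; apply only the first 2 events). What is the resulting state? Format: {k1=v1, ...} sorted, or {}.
Keep first 2 events (discard last 8):
  after event 1 (t=8: SET count = -6): {count=-6}
  after event 2 (t=12: INC total by 1): {count=-6, total=1}

Answer: {count=-6, total=1}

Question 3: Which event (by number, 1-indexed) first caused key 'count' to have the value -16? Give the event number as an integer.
Looking for first event where count becomes -16:
  event 1: count = -6
  event 2: count = -6
  event 3: count = -6
  event 4: count -6 -> -16  <-- first match

Answer: 4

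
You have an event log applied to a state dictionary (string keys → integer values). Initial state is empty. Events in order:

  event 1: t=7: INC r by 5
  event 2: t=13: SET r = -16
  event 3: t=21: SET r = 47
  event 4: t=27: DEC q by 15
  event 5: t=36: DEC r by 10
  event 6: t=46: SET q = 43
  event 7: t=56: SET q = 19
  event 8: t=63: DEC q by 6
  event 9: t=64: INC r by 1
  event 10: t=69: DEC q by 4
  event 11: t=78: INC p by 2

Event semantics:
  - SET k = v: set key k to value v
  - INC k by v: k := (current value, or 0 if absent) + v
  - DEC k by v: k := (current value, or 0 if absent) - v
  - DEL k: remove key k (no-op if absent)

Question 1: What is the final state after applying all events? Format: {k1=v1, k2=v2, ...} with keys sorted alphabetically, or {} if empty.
Answer: {p=2, q=9, r=38}

Derivation:
  after event 1 (t=7: INC r by 5): {r=5}
  after event 2 (t=13: SET r = -16): {r=-16}
  after event 3 (t=21: SET r = 47): {r=47}
  after event 4 (t=27: DEC q by 15): {q=-15, r=47}
  after event 5 (t=36: DEC r by 10): {q=-15, r=37}
  after event 6 (t=46: SET q = 43): {q=43, r=37}
  after event 7 (t=56: SET q = 19): {q=19, r=37}
  after event 8 (t=63: DEC q by 6): {q=13, r=37}
  after event 9 (t=64: INC r by 1): {q=13, r=38}
  after event 10 (t=69: DEC q by 4): {q=9, r=38}
  after event 11 (t=78: INC p by 2): {p=2, q=9, r=38}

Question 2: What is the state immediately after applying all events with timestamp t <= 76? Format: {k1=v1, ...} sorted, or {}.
Apply events with t <= 76 (10 events):
  after event 1 (t=7: INC r by 5): {r=5}
  after event 2 (t=13: SET r = -16): {r=-16}
  after event 3 (t=21: SET r = 47): {r=47}
  after event 4 (t=27: DEC q by 15): {q=-15, r=47}
  after event 5 (t=36: DEC r by 10): {q=-15, r=37}
  after event 6 (t=46: SET q = 43): {q=43, r=37}
  after event 7 (t=56: SET q = 19): {q=19, r=37}
  after event 8 (t=63: DEC q by 6): {q=13, r=37}
  after event 9 (t=64: INC r by 1): {q=13, r=38}
  after event 10 (t=69: DEC q by 4): {q=9, r=38}

Answer: {q=9, r=38}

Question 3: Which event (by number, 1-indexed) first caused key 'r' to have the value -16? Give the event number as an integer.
Looking for first event where r becomes -16:
  event 1: r = 5
  event 2: r 5 -> -16  <-- first match

Answer: 2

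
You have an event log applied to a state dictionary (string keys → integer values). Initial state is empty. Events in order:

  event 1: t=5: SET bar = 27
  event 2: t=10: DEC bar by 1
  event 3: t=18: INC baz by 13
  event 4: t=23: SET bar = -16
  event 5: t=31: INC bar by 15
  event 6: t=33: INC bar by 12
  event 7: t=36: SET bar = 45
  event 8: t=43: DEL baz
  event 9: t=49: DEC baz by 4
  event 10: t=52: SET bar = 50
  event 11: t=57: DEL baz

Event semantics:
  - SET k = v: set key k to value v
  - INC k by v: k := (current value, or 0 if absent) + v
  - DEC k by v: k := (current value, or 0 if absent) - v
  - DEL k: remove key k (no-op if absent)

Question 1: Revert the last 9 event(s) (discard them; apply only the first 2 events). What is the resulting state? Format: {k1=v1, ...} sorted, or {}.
Answer: {bar=26}

Derivation:
Keep first 2 events (discard last 9):
  after event 1 (t=5: SET bar = 27): {bar=27}
  after event 2 (t=10: DEC bar by 1): {bar=26}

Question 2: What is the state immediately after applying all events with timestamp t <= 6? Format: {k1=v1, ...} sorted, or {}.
Answer: {bar=27}

Derivation:
Apply events with t <= 6 (1 events):
  after event 1 (t=5: SET bar = 27): {bar=27}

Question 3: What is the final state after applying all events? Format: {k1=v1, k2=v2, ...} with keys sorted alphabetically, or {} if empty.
Answer: {bar=50}

Derivation:
  after event 1 (t=5: SET bar = 27): {bar=27}
  after event 2 (t=10: DEC bar by 1): {bar=26}
  after event 3 (t=18: INC baz by 13): {bar=26, baz=13}
  after event 4 (t=23: SET bar = -16): {bar=-16, baz=13}
  after event 5 (t=31: INC bar by 15): {bar=-1, baz=13}
  after event 6 (t=33: INC bar by 12): {bar=11, baz=13}
  after event 7 (t=36: SET bar = 45): {bar=45, baz=13}
  after event 8 (t=43: DEL baz): {bar=45}
  after event 9 (t=49: DEC baz by 4): {bar=45, baz=-4}
  after event 10 (t=52: SET bar = 50): {bar=50, baz=-4}
  after event 11 (t=57: DEL baz): {bar=50}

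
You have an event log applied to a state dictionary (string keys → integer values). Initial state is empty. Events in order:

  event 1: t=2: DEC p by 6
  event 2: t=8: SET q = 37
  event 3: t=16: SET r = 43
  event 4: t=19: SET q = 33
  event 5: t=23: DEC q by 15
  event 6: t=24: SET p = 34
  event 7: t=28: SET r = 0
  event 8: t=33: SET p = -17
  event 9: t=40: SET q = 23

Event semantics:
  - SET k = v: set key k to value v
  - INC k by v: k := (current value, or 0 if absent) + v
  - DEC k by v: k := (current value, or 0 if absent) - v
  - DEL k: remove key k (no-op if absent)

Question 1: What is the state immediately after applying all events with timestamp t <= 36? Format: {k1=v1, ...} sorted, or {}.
Answer: {p=-17, q=18, r=0}

Derivation:
Apply events with t <= 36 (8 events):
  after event 1 (t=2: DEC p by 6): {p=-6}
  after event 2 (t=8: SET q = 37): {p=-6, q=37}
  after event 3 (t=16: SET r = 43): {p=-6, q=37, r=43}
  after event 4 (t=19: SET q = 33): {p=-6, q=33, r=43}
  after event 5 (t=23: DEC q by 15): {p=-6, q=18, r=43}
  after event 6 (t=24: SET p = 34): {p=34, q=18, r=43}
  after event 7 (t=28: SET r = 0): {p=34, q=18, r=0}
  after event 8 (t=33: SET p = -17): {p=-17, q=18, r=0}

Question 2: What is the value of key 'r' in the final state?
Track key 'r' through all 9 events:
  event 1 (t=2: DEC p by 6): r unchanged
  event 2 (t=8: SET q = 37): r unchanged
  event 3 (t=16: SET r = 43): r (absent) -> 43
  event 4 (t=19: SET q = 33): r unchanged
  event 5 (t=23: DEC q by 15): r unchanged
  event 6 (t=24: SET p = 34): r unchanged
  event 7 (t=28: SET r = 0): r 43 -> 0
  event 8 (t=33: SET p = -17): r unchanged
  event 9 (t=40: SET q = 23): r unchanged
Final: r = 0

Answer: 0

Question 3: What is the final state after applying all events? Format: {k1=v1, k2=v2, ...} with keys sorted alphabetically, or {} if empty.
Answer: {p=-17, q=23, r=0}

Derivation:
  after event 1 (t=2: DEC p by 6): {p=-6}
  after event 2 (t=8: SET q = 37): {p=-6, q=37}
  after event 3 (t=16: SET r = 43): {p=-6, q=37, r=43}
  after event 4 (t=19: SET q = 33): {p=-6, q=33, r=43}
  after event 5 (t=23: DEC q by 15): {p=-6, q=18, r=43}
  after event 6 (t=24: SET p = 34): {p=34, q=18, r=43}
  after event 7 (t=28: SET r = 0): {p=34, q=18, r=0}
  after event 8 (t=33: SET p = -17): {p=-17, q=18, r=0}
  after event 9 (t=40: SET q = 23): {p=-17, q=23, r=0}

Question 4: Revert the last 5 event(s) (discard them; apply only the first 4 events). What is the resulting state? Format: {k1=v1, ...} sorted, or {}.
Answer: {p=-6, q=33, r=43}

Derivation:
Keep first 4 events (discard last 5):
  after event 1 (t=2: DEC p by 6): {p=-6}
  after event 2 (t=8: SET q = 37): {p=-6, q=37}
  after event 3 (t=16: SET r = 43): {p=-6, q=37, r=43}
  after event 4 (t=19: SET q = 33): {p=-6, q=33, r=43}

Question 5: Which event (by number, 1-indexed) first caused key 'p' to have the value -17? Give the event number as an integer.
Answer: 8

Derivation:
Looking for first event where p becomes -17:
  event 1: p = -6
  event 2: p = -6
  event 3: p = -6
  event 4: p = -6
  event 5: p = -6
  event 6: p = 34
  event 7: p = 34
  event 8: p 34 -> -17  <-- first match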